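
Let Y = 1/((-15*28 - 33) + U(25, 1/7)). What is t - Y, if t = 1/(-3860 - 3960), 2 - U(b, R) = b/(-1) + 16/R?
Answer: 3641/2103580 ≈ 0.0017309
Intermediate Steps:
U(b, R) = 2 + b - 16/R (U(b, R) = 2 - (b/(-1) + 16/R) = 2 - (b*(-1) + 16/R) = 2 - (-b + 16/R) = 2 + (b - 16/R) = 2 + b - 16/R)
t = -1/7820 (t = 1/(-7820) = -1/7820 ≈ -0.00012788)
Y = -1/538 (Y = 1/((-15*28 - 33) + (2 + 25 - 16/(1/7))) = 1/((-420 - 33) + (2 + 25 - 16/⅐)) = 1/(-453 + (2 + 25 - 16*7)) = 1/(-453 + (2 + 25 - 112)) = 1/(-453 - 85) = 1/(-538) = -1/538 ≈ -0.0018587)
t - Y = -1/7820 - 1*(-1/538) = -1/7820 + 1/538 = 3641/2103580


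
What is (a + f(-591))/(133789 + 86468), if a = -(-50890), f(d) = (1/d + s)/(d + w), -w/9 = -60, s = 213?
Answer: 1533749608/6638766237 ≈ 0.23103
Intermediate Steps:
w = 540 (w = -9*(-60) = 540)
f(d) = (213 + 1/d)/(540 + d) (f(d) = (1/d + 213)/(d + 540) = (213 + 1/d)/(540 + d))
a = 50890 (a = -1*(-50890) = 50890)
(a + f(-591))/(133789 + 86468) = (50890 + (1 + 213*(-591))/((-591)*(540 - 591)))/(133789 + 86468) = (50890 - 1/591*(1 - 125883)/(-51))/220257 = (50890 - 1/591*(-1/51)*(-125882))*(1/220257) = (50890 - 125882/30141)*(1/220257) = (1533749608/30141)*(1/220257) = 1533749608/6638766237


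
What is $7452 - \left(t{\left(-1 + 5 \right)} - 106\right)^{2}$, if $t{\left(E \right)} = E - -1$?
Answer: $-2749$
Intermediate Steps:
$t{\left(E \right)} = 1 + E$ ($t{\left(E \right)} = E + 1 = 1 + E$)
$7452 - \left(t{\left(-1 + 5 \right)} - 106\right)^{2} = 7452 - \left(\left(1 + \left(-1 + 5\right)\right) - 106\right)^{2} = 7452 - \left(\left(1 + 4\right) - 106\right)^{2} = 7452 - \left(5 - 106\right)^{2} = 7452 - \left(-101\right)^{2} = 7452 - 10201 = -2749$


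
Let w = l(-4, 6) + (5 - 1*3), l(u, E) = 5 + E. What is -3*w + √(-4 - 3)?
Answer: -39 + I*√7 ≈ -39.0 + 2.6458*I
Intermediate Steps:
w = 13 (w = (5 + 6) + (5 - 1*3) = 11 + (5 - 3) = 11 + 2 = 13)
-3*w + √(-4 - 3) = -3*13 + √(-4 - 3) = -39 + √(-7) = -39 + I*√7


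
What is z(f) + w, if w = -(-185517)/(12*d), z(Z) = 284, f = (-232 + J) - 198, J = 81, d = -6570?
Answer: 822409/2920 ≈ 281.65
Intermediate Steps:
f = -349 (f = (-232 + 81) - 198 = -151 - 198 = -349)
w = -6871/2920 (w = -(-185517)/(12*(-6570)) = -(-185517)/(-78840) = -(-185517)*(-1)/78840 = -1*6871/2920 = -6871/2920 ≈ -2.3531)
z(f) + w = 284 - 6871/2920 = 822409/2920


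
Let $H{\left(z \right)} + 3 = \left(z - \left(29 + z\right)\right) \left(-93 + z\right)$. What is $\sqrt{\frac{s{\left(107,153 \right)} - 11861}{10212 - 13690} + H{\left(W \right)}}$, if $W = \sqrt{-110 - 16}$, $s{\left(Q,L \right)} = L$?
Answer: $\frac{\sqrt{8157162080 - 263098527 i \sqrt{14}}}{1739} \approx 52.03 - 3.1282 i$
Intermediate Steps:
$W = 3 i \sqrt{14}$ ($W = \sqrt{-126} = 3 i \sqrt{14} \approx 11.225 i$)
$H{\left(z \right)} = 2694 - 29 z$ ($H{\left(z \right)} = -3 + \left(z - \left(29 + z\right)\right) \left(-93 + z\right) = -3 - 29 \left(-93 + z\right) = -3 - \left(-2697 + 29 z\right) = 2694 - 29 z$)
$\sqrt{\frac{s{\left(107,153 \right)} - 11861}{10212 - 13690} + H{\left(W \right)}} = \sqrt{\frac{153 - 11861}{10212 - 13690} + \left(2694 - 29 \cdot 3 i \sqrt{14}\right)} = \sqrt{- \frac{11708}{-3478} + \left(2694 - 87 i \sqrt{14}\right)} = \sqrt{\left(-11708\right) \left(- \frac{1}{3478}\right) + \left(2694 - 87 i \sqrt{14}\right)} = \sqrt{\frac{5854}{1739} + \left(2694 - 87 i \sqrt{14}\right)} = \sqrt{\frac{4690720}{1739} - 87 i \sqrt{14}}$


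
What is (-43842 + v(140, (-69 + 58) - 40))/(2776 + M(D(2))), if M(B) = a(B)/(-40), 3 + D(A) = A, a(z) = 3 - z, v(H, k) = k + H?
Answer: -437530/27759 ≈ -15.762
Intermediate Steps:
v(H, k) = H + k
D(A) = -3 + A
M(B) = -3/40 + B/40 (M(B) = (3 - B)/(-40) = (3 - B)*(-1/40) = -3/40 + B/40)
(-43842 + v(140, (-69 + 58) - 40))/(2776 + M(D(2))) = (-43842 + (140 + ((-69 + 58) - 40)))/(2776 + (-3/40 + (-3 + 2)/40)) = (-43842 + (140 + (-11 - 40)))/(2776 + (-3/40 + (1/40)*(-1))) = (-43842 + (140 - 51))/(2776 + (-3/40 - 1/40)) = (-43842 + 89)/(2776 - ⅒) = -43753/27759/10 = -43753*10/27759 = -437530/27759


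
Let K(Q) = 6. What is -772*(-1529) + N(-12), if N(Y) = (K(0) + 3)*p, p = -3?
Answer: 1180361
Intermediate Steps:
N(Y) = -27 (N(Y) = (6 + 3)*(-3) = 9*(-3) = -27)
-772*(-1529) + N(-12) = -772*(-1529) - 27 = 1180388 - 27 = 1180361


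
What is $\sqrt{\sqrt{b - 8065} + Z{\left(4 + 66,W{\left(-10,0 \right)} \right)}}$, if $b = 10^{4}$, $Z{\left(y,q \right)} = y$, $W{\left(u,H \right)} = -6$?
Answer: $\sqrt{70 + 3 \sqrt{215}} \approx 10.677$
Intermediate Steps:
$b = 10000$
$\sqrt{\sqrt{b - 8065} + Z{\left(4 + 66,W{\left(-10,0 \right)} \right)}} = \sqrt{\sqrt{10000 - 8065} + \left(4 + 66\right)} = \sqrt{\sqrt{1935} + 70} = \sqrt{3 \sqrt{215} + 70} = \sqrt{70 + 3 \sqrt{215}}$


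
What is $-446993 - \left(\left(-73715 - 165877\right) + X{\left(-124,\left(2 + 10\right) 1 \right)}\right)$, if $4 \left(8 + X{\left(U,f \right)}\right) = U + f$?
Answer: $-207365$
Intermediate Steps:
$X{\left(U,f \right)} = -8 + \frac{U}{4} + \frac{f}{4}$ ($X{\left(U,f \right)} = -8 + \frac{U + f}{4} = -8 + \left(\frac{U}{4} + \frac{f}{4}\right) = -8 + \frac{U}{4} + \frac{f}{4}$)
$-446993 - \left(\left(-73715 - 165877\right) + X{\left(-124,\left(2 + 10\right) 1 \right)}\right) = -446993 - \left(\left(-73715 - 165877\right) + \left(-8 + \frac{1}{4} \left(-124\right) + \frac{\left(2 + 10\right) 1}{4}\right)\right) = -446993 - \left(-239592 - \left(39 - 3 \cdot 1\right)\right) = -446993 - \left(-239592 - 36\right) = -446993 - -239628 = -446993 + 239628 = -207365$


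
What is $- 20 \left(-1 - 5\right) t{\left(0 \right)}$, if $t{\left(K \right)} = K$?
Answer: $0$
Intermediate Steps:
$- 20 \left(-1 - 5\right) t{\left(0 \right)} = - 20 \left(-1 - 5\right) 0 = \left(-20\right) \left(-6\right) 0 = 120 \cdot 0 = 0$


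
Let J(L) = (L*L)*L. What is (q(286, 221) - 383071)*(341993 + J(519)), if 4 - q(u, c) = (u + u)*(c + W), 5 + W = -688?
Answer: -15847491425216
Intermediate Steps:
W = -693 (W = -5 - 688 = -693)
J(L) = L³ (J(L) = L²*L = L³)
q(u, c) = 4 - 2*u*(-693 + c) (q(u, c) = 4 - (u + u)*(c - 693) = 4 - 2*u*(-693 + c))
(q(286, 221) - 383071)*(341993 + J(519)) = ((4 + 1386*286 - 2*221*286) - 383071)*(341993 + 519³) = ((4 + 396396 - 126412) - 383071)*(341993 + 139798359) = (269988 - 383071)*140140352 = -113083*140140352 = -15847491425216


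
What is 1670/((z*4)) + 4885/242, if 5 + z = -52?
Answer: 88705/6897 ≈ 12.861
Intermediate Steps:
z = -57 (z = -5 - 52 = -57)
1670/((z*4)) + 4885/242 = 1670/((-57*4)) + 4885/242 = 1670/(-228) + 4885*(1/242) = 1670*(-1/228) + 4885/242 = -835/114 + 4885/242 = 88705/6897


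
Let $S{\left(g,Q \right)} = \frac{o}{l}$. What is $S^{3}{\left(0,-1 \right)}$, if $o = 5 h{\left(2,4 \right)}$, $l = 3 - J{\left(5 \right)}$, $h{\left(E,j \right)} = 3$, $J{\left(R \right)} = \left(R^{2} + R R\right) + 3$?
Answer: $- \frac{27}{1000} \approx -0.027$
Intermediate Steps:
$J{\left(R \right)} = 3 + 2 R^{2}$ ($J{\left(R \right)} = \left(R^{2} + R^{2}\right) + 3 = 2 R^{2} + 3 = 3 + 2 R^{2}$)
$l = -50$ ($l = 3 - \left(3 + 2 \cdot 5^{2}\right) = 3 - \left(3 + 2 \cdot 25\right) = 3 - \left(3 + 50\right) = 3 - 53 = -50$)
$o = 15$ ($o = 5 \cdot 3 = 15$)
$S{\left(g,Q \right)} = - \frac{3}{10}$ ($S{\left(g,Q \right)} = \frac{15}{-50} = 15 \left(- \frac{1}{50}\right) = - \frac{3}{10}$)
$S^{3}{\left(0,-1 \right)} = \left(- \frac{3}{10}\right)^{3} = - \frac{27}{1000}$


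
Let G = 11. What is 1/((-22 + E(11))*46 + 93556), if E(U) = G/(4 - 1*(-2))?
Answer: 3/277885 ≈ 1.0796e-5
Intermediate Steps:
E(U) = 11/6 (E(U) = 11/(4 - 1*(-2)) = 11/(4 + 2) = 11/6)
1/((-22 + E(11))*46 + 93556) = 1/((-22 + 11/6)*46 + 93556) = 1/(-121/6*46 + 93556) = 1/(-2783/3 + 93556) = 1/(277885/3) = 3/277885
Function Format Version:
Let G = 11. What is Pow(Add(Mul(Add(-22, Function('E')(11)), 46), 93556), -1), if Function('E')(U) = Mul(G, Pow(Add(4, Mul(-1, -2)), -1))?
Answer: Rational(3, 277885) ≈ 1.0796e-5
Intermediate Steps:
Function('E')(U) = Rational(11, 6) (Function('E')(U) = Mul(11, Pow(Add(4, Mul(-1, -2)), -1)) = Mul(11, Pow(Add(4, 2), -1)) = Mul(11, Pow(6, -1)) = Mul(11, Rational(1, 6)) = Rational(11, 6))
Pow(Add(Mul(Add(-22, Function('E')(11)), 46), 93556), -1) = Pow(Add(Mul(Add(-22, Rational(11, 6)), 46), 93556), -1) = Pow(Add(Mul(Rational(-121, 6), 46), 93556), -1) = Pow(Add(Rational(-2783, 3), 93556), -1) = Pow(Rational(277885, 3), -1) = Rational(3, 277885)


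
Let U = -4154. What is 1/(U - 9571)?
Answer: -1/13725 ≈ -7.2860e-5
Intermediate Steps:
1/(U - 9571) = 1/(-4154 - 9571) = 1/(-13725) = -1/13725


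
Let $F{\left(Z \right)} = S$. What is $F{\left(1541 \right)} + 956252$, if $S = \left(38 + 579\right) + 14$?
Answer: $956883$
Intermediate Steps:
$S = 631$ ($S = 617 + 14 = 631$)
$F{\left(Z \right)} = 631$
$F{\left(1541 \right)} + 956252 = 631 + 956252 = 956883$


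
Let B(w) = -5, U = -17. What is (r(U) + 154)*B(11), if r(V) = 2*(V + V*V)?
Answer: -3490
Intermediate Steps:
r(V) = 2*V + 2*V² (r(V) = 2*(V + V²) = 2*V + 2*V²)
(r(U) + 154)*B(11) = (2*(-17)*(1 - 17) + 154)*(-5) = (2*(-17)*(-16) + 154)*(-5) = (544 + 154)*(-5) = 698*(-5) = -3490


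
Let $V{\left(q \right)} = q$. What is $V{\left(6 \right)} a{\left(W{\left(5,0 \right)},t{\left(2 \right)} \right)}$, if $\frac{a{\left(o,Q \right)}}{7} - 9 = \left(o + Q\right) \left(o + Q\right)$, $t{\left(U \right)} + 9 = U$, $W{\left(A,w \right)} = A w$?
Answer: $2436$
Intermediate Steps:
$t{\left(U \right)} = -9 + U$
$a{\left(o,Q \right)} = 63 + 7 \left(Q + o\right)^{2}$ ($a{\left(o,Q \right)} = 63 + 7 \left(o + Q\right) \left(o + Q\right) = 63 + 7 \left(Q + o\right) \left(Q + o\right) = 63 + 7 \left(Q + o\right)^{2}$)
$V{\left(6 \right)} a{\left(W{\left(5,0 \right)},t{\left(2 \right)} \right)} = 6 \left(63 + 7 \left(\left(-9 + 2\right) + 5 \cdot 0\right)^{2}\right) = 6 \left(63 + 7 \left(-7 + 0\right)^{2}\right) = 6 \left(63 + 7 \left(-7\right)^{2}\right) = 6 \left(63 + 7 \cdot 49\right) = 6 \left(63 + 343\right) = 6 \cdot 406 = 2436$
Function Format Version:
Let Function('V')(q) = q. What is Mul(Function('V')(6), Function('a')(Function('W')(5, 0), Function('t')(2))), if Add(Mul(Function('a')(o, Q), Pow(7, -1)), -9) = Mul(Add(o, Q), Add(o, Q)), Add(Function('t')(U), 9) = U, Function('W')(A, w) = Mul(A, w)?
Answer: 2436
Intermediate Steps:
Function('t')(U) = Add(-9, U)
Function('a')(o, Q) = Add(63, Mul(7, Pow(Add(Q, o), 2))) (Function('a')(o, Q) = Add(63, Mul(7, Mul(Add(o, Q), Add(o, Q)))) = Add(63, Mul(7, Mul(Add(Q, o), Add(Q, o)))) = Add(63, Mul(7, Pow(Add(Q, o), 2))))
Mul(Function('V')(6), Function('a')(Function('W')(5, 0), Function('t')(2))) = Mul(6, Add(63, Mul(7, Pow(Add(Add(-9, 2), Mul(5, 0)), 2)))) = Mul(6, Add(63, Mul(7, Pow(Add(-7, 0), 2)))) = Mul(6, Add(63, Mul(7, Pow(-7, 2)))) = Mul(6, Add(63, Mul(7, 49))) = Mul(6, Add(63, 343)) = Mul(6, 406) = 2436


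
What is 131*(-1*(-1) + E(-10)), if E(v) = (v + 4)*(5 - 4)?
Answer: -655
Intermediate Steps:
E(v) = 4 + v (E(v) = (4 + v)*1 = 4 + v)
131*(-1*(-1) + E(-10)) = 131*(-1*(-1) + (4 - 10)) = 131*(1 - 6) = 131*(-5) = -655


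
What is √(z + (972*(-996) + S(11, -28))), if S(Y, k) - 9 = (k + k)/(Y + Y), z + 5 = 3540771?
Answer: √311291915/11 ≈ 1604.0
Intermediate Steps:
z = 3540766 (z = -5 + 3540771 = 3540766)
S(Y, k) = 9 + k/Y (S(Y, k) = 9 + (k + k)/(Y + Y) = 9 + (2*k)/((2*Y)) = 9 + (2*k)*(1/(2*Y)) = 9 + k/Y)
√(z + (972*(-996) + S(11, -28))) = √(3540766 + (972*(-996) + (9 - 28/11))) = √(3540766 + (-968112 + (9 - 28*1/11))) = √(3540766 + (-968112 + (9 - 28/11))) = √(3540766 + (-968112 + 71/11)) = √(3540766 - 10649161/11) = √(28299265/11) = √311291915/11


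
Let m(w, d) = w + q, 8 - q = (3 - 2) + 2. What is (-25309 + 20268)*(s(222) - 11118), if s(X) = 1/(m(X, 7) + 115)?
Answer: 19167671555/342 ≈ 5.6046e+7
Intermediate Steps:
q = 5 (q = 8 - ((3 - 2) + 2) = 8 - (1 + 2) = 8 - 1*3 = 8 - 3 = 5)
m(w, d) = 5 + w (m(w, d) = w + 5 = 5 + w)
s(X) = 1/(120 + X) (s(X) = 1/((5 + X) + 115) = 1/(120 + X))
(-25309 + 20268)*(s(222) - 11118) = (-25309 + 20268)*(1/(120 + 222) - 11118) = -5041*(1/342 - 11118) = -5041*(-3802355/342) = 19167671555/342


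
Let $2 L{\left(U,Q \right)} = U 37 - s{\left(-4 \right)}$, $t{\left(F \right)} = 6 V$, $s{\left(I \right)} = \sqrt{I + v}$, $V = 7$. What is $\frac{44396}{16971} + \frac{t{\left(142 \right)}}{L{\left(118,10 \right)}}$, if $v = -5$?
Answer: $\frac{852499010564}{323500608015} + \frac{252 i}{19061965} \approx 2.6352 + 1.322 \cdot 10^{-5} i$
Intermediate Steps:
$s{\left(I \right)} = \sqrt{-5 + I}$ ($s{\left(I \right)} = \sqrt{I - 5} = \sqrt{-5 + I}$)
$t{\left(F \right)} = 42$ ($t{\left(F \right)} = 6 \cdot 7 = 42$)
$L{\left(U,Q \right)} = - \frac{3 i}{2} + \frac{37 U}{2}$ ($L{\left(U,Q \right)} = \frac{U 37 - \sqrt{-5 - 4}}{2} = \frac{37 U - \sqrt{-9}}{2} = \frac{37 U - 3 i}{2} = \frac{- 3 i + 37 U}{2} = - \frac{3 i}{2} + \frac{37 U}{2}$)
$\frac{44396}{16971} + \frac{t{\left(142 \right)}}{L{\left(118,10 \right)}} = \frac{44396}{16971} + \frac{42}{- \frac{3 i}{2} + \frac{37}{2} \cdot 118} = 44396 \cdot \frac{1}{16971} + \frac{42}{- \frac{3 i}{2} + 2183} = \frac{44396}{16971} + \frac{42}{2183 - \frac{3 i}{2}} = \frac{44396}{16971} + 42 \frac{4 \left(2183 + \frac{3 i}{2}\right)}{19061965} = \frac{44396}{16971} + \frac{168 \left(2183 + \frac{3 i}{2}\right)}{19061965}$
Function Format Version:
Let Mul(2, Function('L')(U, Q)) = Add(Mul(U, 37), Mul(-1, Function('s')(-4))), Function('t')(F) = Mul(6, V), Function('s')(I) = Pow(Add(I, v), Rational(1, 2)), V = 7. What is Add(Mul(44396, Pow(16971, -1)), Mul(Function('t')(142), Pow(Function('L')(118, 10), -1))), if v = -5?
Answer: Add(Rational(852499010564, 323500608015), Mul(Rational(252, 19061965), I)) ≈ Add(2.6352, Mul(1.3220e-5, I))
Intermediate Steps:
Function('s')(I) = Pow(Add(-5, I), Rational(1, 2)) (Function('s')(I) = Pow(Add(I, -5), Rational(1, 2)) = Pow(Add(-5, I), Rational(1, 2)))
Function('t')(F) = 42 (Function('t')(F) = Mul(6, 7) = 42)
Function('L')(U, Q) = Add(Mul(Rational(-3, 2), I), Mul(Rational(37, 2), U)) (Function('L')(U, Q) = Mul(Rational(1, 2), Add(Mul(U, 37), Mul(-1, Pow(Add(-5, -4), Rational(1, 2))))) = Mul(Rational(1, 2), Add(Mul(37, U), Mul(-1, Pow(-9, Rational(1, 2))))) = Mul(Rational(1, 2), Add(Mul(37, U), Mul(-1, Mul(3, I)))) = Mul(Rational(1, 2), Add(Mul(37, U), Mul(-3, I))) = Mul(Rational(1, 2), Add(Mul(-3, I), Mul(37, U))) = Add(Mul(Rational(-3, 2), I), Mul(Rational(37, 2), U)))
Add(Mul(44396, Pow(16971, -1)), Mul(Function('t')(142), Pow(Function('L')(118, 10), -1))) = Add(Mul(44396, Pow(16971, -1)), Mul(42, Pow(Add(Mul(Rational(-3, 2), I), Mul(Rational(37, 2), 118)), -1))) = Add(Mul(44396, Rational(1, 16971)), Mul(42, Pow(Add(Mul(Rational(-3, 2), I), 2183), -1))) = Add(Rational(44396, 16971), Mul(42, Pow(Add(2183, Mul(Rational(-3, 2), I)), -1))) = Add(Rational(44396, 16971), Mul(42, Mul(Rational(4, 19061965), Add(2183, Mul(Rational(3, 2), I))))) = Add(Rational(44396, 16971), Mul(Rational(168, 19061965), Add(2183, Mul(Rational(3, 2), I))))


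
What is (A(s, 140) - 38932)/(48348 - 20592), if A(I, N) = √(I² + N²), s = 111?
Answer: -9733/6939 + √31921/27756 ≈ -1.3962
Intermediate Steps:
(A(s, 140) - 38932)/(48348 - 20592) = (√(111² + 140²) - 38932)/(48348 - 20592) = (√(12321 + 19600) - 38932)/27756 = (√31921 - 38932)*(1/27756) = (-38932 + √31921)*(1/27756) = -9733/6939 + √31921/27756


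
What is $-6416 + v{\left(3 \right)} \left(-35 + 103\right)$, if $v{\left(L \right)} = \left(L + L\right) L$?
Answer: $-5192$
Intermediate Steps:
$v{\left(L \right)} = 2 L^{2}$ ($v{\left(L \right)} = 2 L L = 2 L^{2}$)
$-6416 + v{\left(3 \right)} \left(-35 + 103\right) = -6416 + 2 \cdot 3^{2} \left(-35 + 103\right) = -6416 + 2 \cdot 9 \cdot 68 = -6416 + 18 \cdot 68 = -6416 + 1224 = -5192$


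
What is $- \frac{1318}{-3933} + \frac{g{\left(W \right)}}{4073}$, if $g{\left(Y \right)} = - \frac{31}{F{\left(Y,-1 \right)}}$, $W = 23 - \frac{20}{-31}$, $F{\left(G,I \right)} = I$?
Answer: $\frac{5490137}{16019109} \approx 0.34272$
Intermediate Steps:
$W = \frac{733}{31}$ ($W = 23 - 20 \left(- \frac{1}{31}\right) = 23 - - \frac{20}{31} = 23 + \frac{20}{31} = \frac{733}{31} \approx 23.645$)
$g{\left(Y \right)} = 31$ ($g{\left(Y \right)} = - \frac{31}{-1} = \left(-31\right) \left(-1\right) = 31$)
$- \frac{1318}{-3933} + \frac{g{\left(W \right)}}{4073} = - \frac{1318}{-3933} + \frac{31}{4073} = \left(-1318\right) \left(- \frac{1}{3933}\right) + 31 \cdot \frac{1}{4073} = \frac{1318}{3933} + \frac{31}{4073} = \frac{5490137}{16019109}$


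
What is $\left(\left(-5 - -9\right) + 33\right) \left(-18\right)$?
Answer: $-666$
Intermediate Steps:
$\left(\left(-5 - -9\right) + 33\right) \left(-18\right) = \left(\left(-5 + 9\right) + 33\right) \left(-18\right) = \left(4 + 33\right) \left(-18\right) = 37 \left(-18\right) = -666$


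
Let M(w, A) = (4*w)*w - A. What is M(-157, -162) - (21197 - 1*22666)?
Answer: 100227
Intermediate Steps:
M(w, A) = -A + 4*w**2 (M(w, A) = 4*w**2 - A = -A + 4*w**2)
M(-157, -162) - (21197 - 1*22666) = (-1*(-162) + 4*(-157)**2) - (21197 - 1*22666) = (162 + 4*24649) - (21197 - 22666) = (162 + 98596) - 1*(-1469) = 98758 + 1469 = 100227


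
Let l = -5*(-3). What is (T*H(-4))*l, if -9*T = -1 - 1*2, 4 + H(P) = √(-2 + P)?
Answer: -20 + 5*I*√6 ≈ -20.0 + 12.247*I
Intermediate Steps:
H(P) = -4 + √(-2 + P)
l = 15
T = ⅓ (T = -(-1 - 1*2)/9 = -(-1 - 2)/9 = -⅑*(-3) = ⅓ ≈ 0.33333)
(T*H(-4))*l = ((-4 + √(-2 - 4))/3)*15 = ((-4 + √(-6))/3)*15 = ((-4 + I*√6)/3)*15 = (-4/3 + I*√6/3)*15 = -20 + 5*I*√6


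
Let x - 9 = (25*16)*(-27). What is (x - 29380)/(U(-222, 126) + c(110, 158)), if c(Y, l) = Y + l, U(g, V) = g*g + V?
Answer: -40171/49678 ≈ -0.80863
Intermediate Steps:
U(g, V) = V + g**2 (U(g, V) = g**2 + V = V + g**2)
x = -10791 (x = 9 + (25*16)*(-27) = 9 + 400*(-27) = 9 - 10800 = -10791)
(x - 29380)/(U(-222, 126) + c(110, 158)) = (-10791 - 29380)/((126 + (-222)**2) + (110 + 158)) = -40171/((126 + 49284) + 268) = -40171/(49410 + 268) = -40171/49678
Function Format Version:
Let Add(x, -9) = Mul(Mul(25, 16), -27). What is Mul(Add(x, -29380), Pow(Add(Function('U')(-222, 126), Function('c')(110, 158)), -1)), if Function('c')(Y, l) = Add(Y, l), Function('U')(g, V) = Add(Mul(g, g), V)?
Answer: Rational(-40171, 49678) ≈ -0.80863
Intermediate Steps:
Function('U')(g, V) = Add(V, Pow(g, 2)) (Function('U')(g, V) = Add(Pow(g, 2), V) = Add(V, Pow(g, 2)))
x = -10791 (x = Add(9, Mul(Mul(25, 16), -27)) = Add(9, Mul(400, -27)) = Add(9, -10800) = -10791)
Mul(Add(x, -29380), Pow(Add(Function('U')(-222, 126), Function('c')(110, 158)), -1)) = Mul(Add(-10791, -29380), Pow(Add(Add(126, Pow(-222, 2)), Add(110, 158)), -1)) = Mul(-40171, Pow(Add(Add(126, 49284), 268), -1)) = Mul(-40171, Pow(Add(49410, 268), -1)) = Mul(-40171, Pow(49678, -1)) = Mul(-40171, Rational(1, 49678)) = Rational(-40171, 49678)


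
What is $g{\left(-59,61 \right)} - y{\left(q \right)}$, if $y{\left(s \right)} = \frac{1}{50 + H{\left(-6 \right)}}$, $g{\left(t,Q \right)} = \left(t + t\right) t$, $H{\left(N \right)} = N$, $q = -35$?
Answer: $\frac{306327}{44} \approx 6962.0$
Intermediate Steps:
$g{\left(t,Q \right)} = 2 t^{2}$ ($g{\left(t,Q \right)} = 2 t t = 2 t^{2}$)
$y{\left(s \right)} = \frac{1}{44}$ ($y{\left(s \right)} = \frac{1}{50 - 6} = \frac{1}{44}$)
$g{\left(-59,61 \right)} - y{\left(q \right)} = 2 \left(-59\right)^{2} - \frac{1}{44} = 2 \cdot 3481 - \frac{1}{44} = 6962 - \frac{1}{44} = \frac{306327}{44}$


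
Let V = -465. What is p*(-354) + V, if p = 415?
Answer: -147375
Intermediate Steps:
p*(-354) + V = 415*(-354) - 465 = -146910 - 465 = -147375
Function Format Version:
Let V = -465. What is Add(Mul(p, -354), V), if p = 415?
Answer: -147375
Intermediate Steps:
Add(Mul(p, -354), V) = Add(Mul(415, -354), -465) = Add(-146910, -465) = -147375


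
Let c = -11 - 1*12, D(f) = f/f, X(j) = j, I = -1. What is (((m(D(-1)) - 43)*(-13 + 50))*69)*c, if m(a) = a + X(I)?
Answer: 2524917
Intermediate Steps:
D(f) = 1
c = -23 (c = -11 - 12 = -23)
m(a) = -1 + a (m(a) = a - 1 = -1 + a)
(((m(D(-1)) - 43)*(-13 + 50))*69)*c = ((((-1 + 1) - 43)*(-13 + 50))*69)*(-23) = (((0 - 43)*37)*69)*(-23) = (-43*37*69)*(-23) = -1591*69*(-23) = -109779*(-23) = 2524917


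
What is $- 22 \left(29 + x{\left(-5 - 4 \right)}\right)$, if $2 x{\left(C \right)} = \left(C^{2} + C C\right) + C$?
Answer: $-2321$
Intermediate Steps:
$x{\left(C \right)} = C^{2} + \frac{C}{2}$ ($x{\left(C \right)} = \frac{\left(C^{2} + C C\right) + C}{2} = \frac{\left(C^{2} + C^{2}\right) + C}{2} = \frac{2 C^{2} + C}{2} = \frac{C + 2 C^{2}}{2} = C^{2} + \frac{C}{2}$)
$- 22 \left(29 + x{\left(-5 - 4 \right)}\right) = - 22 \left(29 + \left(-5 - 4\right) \left(\frac{1}{2} - 9\right)\right) = - 22 \left(29 - 9 \left(\frac{1}{2} - 9\right)\right) = - 22 \left(29 - - \frac{153}{2}\right) = - 22 \left(29 + \frac{153}{2}\right) = \left(-22\right) \frac{211}{2} = -2321$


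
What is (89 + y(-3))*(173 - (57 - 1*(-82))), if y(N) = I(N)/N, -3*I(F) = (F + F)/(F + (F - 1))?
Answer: 63614/21 ≈ 3029.2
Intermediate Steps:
I(F) = -2*F/(3*(-1 + 2*F)) (I(F) = -(F + F)/(3*(F + (F - 1))) = -2*F/(3*(F + (-1 + F))) = -2*F/(3*(-1 + 2*F)))
y(N) = -2/(-3 + 6*N) (y(N) = (-2*N/(-3 + 6*N))/N = -2/(-3 + 6*N))
(89 + y(-3))*(173 - (57 - 1*(-82))) = (89 - 2/(-3 + 6*(-3)))*(173 - (57 - 1*(-82))) = (89 - 2/(-3 - 18))*(173 - (57 + 82)) = (89 - 2/(-21))*(173 - 1*139) = (89 - 2*(-1/21))*(173 - 139) = (89 + 2/21)*34 = (1871/21)*34 = 63614/21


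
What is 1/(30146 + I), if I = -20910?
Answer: 1/9236 ≈ 0.00010827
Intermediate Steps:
1/(30146 + I) = 1/(30146 - 20910) = 1/9236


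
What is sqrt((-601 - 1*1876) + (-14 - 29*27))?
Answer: I*sqrt(3274) ≈ 57.219*I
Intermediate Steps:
sqrt((-601 - 1*1876) + (-14 - 29*27)) = sqrt((-601 - 1876) + (-14 - 783)) = sqrt(-2477 - 797) = sqrt(-3274) = I*sqrt(3274)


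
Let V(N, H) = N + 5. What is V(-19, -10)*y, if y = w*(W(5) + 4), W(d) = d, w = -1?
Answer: 126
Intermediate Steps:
V(N, H) = 5 + N
y = -9 (y = -(5 + 4) = -1*9 = -9)
V(-19, -10)*y = (5 - 19)*(-9) = -14*(-9) = 126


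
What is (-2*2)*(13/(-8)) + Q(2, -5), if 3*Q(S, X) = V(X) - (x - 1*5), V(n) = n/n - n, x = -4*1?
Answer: 23/2 ≈ 11.500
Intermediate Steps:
x = -4
V(n) = 1 - n
Q(S, X) = 10/3 - X/3 (Q(S, X) = ((1 - X) - (-4 - 1*5))/3 = ((1 - X) - (-4 - 5))/3 = ((1 - X) - 1*(-9))/3 = ((1 - X) + 9)/3 = (10 - X)/3 = 10/3 - X/3)
(-2*2)*(13/(-8)) + Q(2, -5) = (-2*2)*(13/(-8)) + (10/3 - ⅓*(-5)) = -52*(-1)/8 + (10/3 + 5/3) = -4*(-13/8) + 5 = 13/2 + 5 = 23/2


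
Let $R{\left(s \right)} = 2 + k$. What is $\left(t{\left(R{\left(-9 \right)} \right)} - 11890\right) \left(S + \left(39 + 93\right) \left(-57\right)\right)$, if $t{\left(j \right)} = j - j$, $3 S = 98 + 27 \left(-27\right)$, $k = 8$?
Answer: $\frac{275883670}{3} \approx 9.1961 \cdot 10^{7}$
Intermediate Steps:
$R{\left(s \right)} = 10$ ($R{\left(s \right)} = 2 + 8 = 10$)
$S = - \frac{631}{3}$ ($S = \frac{98 + 27 \left(-27\right)}{3} = \frac{98 - 729}{3} = \frac{1}{3} \left(-631\right) = - \frac{631}{3} \approx -210.33$)
$t{\left(j \right)} = 0$
$\left(t{\left(R{\left(-9 \right)} \right)} - 11890\right) \left(S + \left(39 + 93\right) \left(-57\right)\right) = \left(0 - 11890\right) \left(- \frac{631}{3} + \left(39 + 93\right) \left(-57\right)\right) = - 11890 \left(- \frac{631}{3} + 132 \left(-57\right)\right) = - 11890 \left(- \frac{631}{3} - 7524\right) = \left(-11890\right) \left(- \frac{23203}{3}\right) = \frac{275883670}{3}$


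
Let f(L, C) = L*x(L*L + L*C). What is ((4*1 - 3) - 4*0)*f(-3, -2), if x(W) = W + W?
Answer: -90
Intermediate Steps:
x(W) = 2*W
f(L, C) = L*(2*L**2 + 2*C*L) (f(L, C) = L*(2*(L*L + L*C)) = L*(2*(L**2 + C*L)) = L*(2*L**2 + 2*C*L))
((4*1 - 3) - 4*0)*f(-3, -2) = ((4*1 - 3) - 4*0)*(2*(-3)**2*(-2 - 3)) = ((4 - 3) + 0)*(2*9*(-5)) = (1 + 0)*(-90) = 1*(-90) = -90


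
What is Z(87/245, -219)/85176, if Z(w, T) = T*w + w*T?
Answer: -2117/1159340 ≈ -0.0018260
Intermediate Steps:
Z(w, T) = 2*T*w (Z(w, T) = T*w + T*w = 2*T*w)
Z(87/245, -219)/85176 = (2*(-219)*(87/245))/85176 = (2*(-219)*(87*(1/245)))*(1/85176) = (2*(-219)*(87/245))*(1/85176) = -38106/245*1/85176 = -2117/1159340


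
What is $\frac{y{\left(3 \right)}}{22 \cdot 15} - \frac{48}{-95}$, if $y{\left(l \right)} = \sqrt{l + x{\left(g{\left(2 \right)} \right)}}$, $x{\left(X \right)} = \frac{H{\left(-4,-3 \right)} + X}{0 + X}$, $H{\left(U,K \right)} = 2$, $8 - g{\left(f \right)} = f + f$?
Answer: $\frac{48}{95} + \frac{\sqrt{2}}{220} \approx 0.51169$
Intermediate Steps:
$g{\left(f \right)} = 8 - 2 f$ ($g{\left(f \right)} = 8 - \left(f + f\right) = 8 - 2 f$)
$x{\left(X \right)} = \frac{2 + X}{X}$ ($x{\left(X \right)} = \frac{2 + X}{0 + X} = \frac{2 + X}{X}$)
$y{\left(l \right)} = \sqrt{\frac{3}{2} + l}$ ($y{\left(l \right)} = \sqrt{l + \frac{2 + \left(8 - 4\right)}{8 - 4}} = \sqrt{l + \frac{2 + 4}{4}} = \sqrt{l + \frac{1}{4} \cdot 6} = \sqrt{l + \frac{3}{2}} = \sqrt{\frac{3}{2} + l}$)
$\frac{y{\left(3 \right)}}{22 \cdot 15} - \frac{48}{-95} = \frac{\frac{1}{2} \sqrt{6 + 4 \cdot 3}}{22 \cdot 15} - \frac{48}{-95} = \frac{\frac{1}{2} \sqrt{6 + 12}}{330} - - \frac{48}{95} = \frac{\sqrt{18}}{2} \cdot \frac{1}{330} + \frac{48}{95} = \frac{3 \sqrt{2}}{2} \cdot \frac{1}{330} + \frac{48}{95} = \frac{\sqrt{2}}{220} + \frac{48}{95} = \frac{48}{95} + \frac{\sqrt{2}}{220}$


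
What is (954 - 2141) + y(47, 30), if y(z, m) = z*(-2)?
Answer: -1281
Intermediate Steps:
y(z, m) = -2*z
(954 - 2141) + y(47, 30) = (954 - 2141) - 2*47 = -1187 - 94 = -1281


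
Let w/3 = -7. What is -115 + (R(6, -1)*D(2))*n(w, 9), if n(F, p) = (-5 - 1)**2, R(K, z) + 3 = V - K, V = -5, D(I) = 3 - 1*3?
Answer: -115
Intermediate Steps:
D(I) = 0 (D(I) = 3 - 3 = 0)
w = -21 (w = 3*(-7) = -21)
R(K, z) = -8 - K (R(K, z) = -3 + (-5 - K) = -8 - K)
n(F, p) = 36 (n(F, p) = (-6)**2 = 36)
-115 + (R(6, -1)*D(2))*n(w, 9) = -115 + ((-8 - 1*6)*0)*36 = -115 + ((-8 - 6)*0)*36 = -115 - 14*0*36 = -115 + 0*36 = -115 + 0 = -115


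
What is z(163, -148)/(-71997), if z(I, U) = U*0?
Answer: 0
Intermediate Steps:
z(I, U) = 0
z(163, -148)/(-71997) = 0/(-71997) = 0*(-1/71997) = 0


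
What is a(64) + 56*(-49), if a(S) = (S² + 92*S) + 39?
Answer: 7279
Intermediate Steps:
a(S) = 39 + S² + 92*S
a(64) + 56*(-49) = (39 + 64² + 92*64) + 56*(-49) = (39 + 4096 + 5888) - 2744 = 10023 - 2744 = 7279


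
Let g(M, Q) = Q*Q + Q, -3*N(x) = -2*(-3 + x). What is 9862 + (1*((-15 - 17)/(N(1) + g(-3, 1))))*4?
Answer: 9670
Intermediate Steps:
N(x) = -2 + 2*x/3 (N(x) = -(-2)*(-3 + x)/3 = -(6 - 2*x)/3 = -2 + 2*x/3)
g(M, Q) = Q + Q² (g(M, Q) = Q² + Q = Q + Q²)
9862 + (1*((-15 - 17)/(N(1) + g(-3, 1))))*4 = 9862 + (1*((-15 - 17)/((-2 + (⅔)*1) + 1*(1 + 1))))*4 = 9862 + (1*(-32/((-2 + ⅔) + 1*2)))*4 = 9862 + (1*(-32/(-4/3 + 2)))*4 = 9862 + (1*(-32/⅔))*4 = 9862 + (1*(-32*3/2))*4 = 9862 + (1*(-48))*4 = 9862 - 48*4 = 9862 - 192 = 9670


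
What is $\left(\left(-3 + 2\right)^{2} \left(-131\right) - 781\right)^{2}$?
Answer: $831744$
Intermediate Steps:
$\left(\left(-3 + 2\right)^{2} \left(-131\right) - 781\right)^{2} = \left(\left(-1\right)^{2} \left(-131\right) - 781\right)^{2} = \left(1 \left(-131\right) - 781\right)^{2} = \left(-131 - 781\right)^{2} = \left(-912\right)^{2} = 831744$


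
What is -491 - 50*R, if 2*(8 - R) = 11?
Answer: -616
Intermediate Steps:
R = 5/2 (R = 8 - 1/2*11 = 8 - 11/2 = 5/2 ≈ 2.5000)
-491 - 50*R = -491 - 50*5/2 = -491 - 125 = -616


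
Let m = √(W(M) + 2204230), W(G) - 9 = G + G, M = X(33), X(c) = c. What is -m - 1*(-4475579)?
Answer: 4475579 - √2204305 ≈ 4.4741e+6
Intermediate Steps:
M = 33
W(G) = 9 + 2*G (W(G) = 9 + (G + G) = 9 + 2*G)
m = √2204305 (m = √((9 + 2*33) + 2204230) = √((9 + 66) + 2204230) = √(75 + 2204230) = √2204305 ≈ 1484.7)
-m - 1*(-4475579) = -√2204305 - 1*(-4475579) = -√2204305 + 4475579 = 4475579 - √2204305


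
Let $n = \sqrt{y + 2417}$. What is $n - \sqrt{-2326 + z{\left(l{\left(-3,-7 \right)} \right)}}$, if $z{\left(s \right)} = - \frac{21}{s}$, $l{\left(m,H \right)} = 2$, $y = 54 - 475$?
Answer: $2 \sqrt{499} - \frac{i \sqrt{9346}}{2} \approx 44.677 - 48.337 i$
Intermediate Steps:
$y = -421$ ($y = 54 - 475 = -421$)
$n = 2 \sqrt{499}$ ($n = \sqrt{-421 + 2417} = \sqrt{1996} = 2 \sqrt{499} \approx 44.677$)
$n - \sqrt{-2326 + z{\left(l{\left(-3,-7 \right)} \right)}} = 2 \sqrt{499} - \sqrt{-2326 - \frac{21}{2}} = 2 \sqrt{499} - \sqrt{- \frac{4673}{2}} = 2 \sqrt{499} - \frac{i \sqrt{9346}}{2}$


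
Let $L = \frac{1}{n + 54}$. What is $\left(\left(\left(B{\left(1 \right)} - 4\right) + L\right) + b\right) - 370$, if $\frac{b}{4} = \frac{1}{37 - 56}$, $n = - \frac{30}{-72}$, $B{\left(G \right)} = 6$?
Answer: $- \frac{4568160}{12407} \approx -368.19$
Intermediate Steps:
$n = \frac{5}{12}$ ($n = \left(-30\right) \left(- \frac{1}{72}\right) = \frac{5}{12} \approx 0.41667$)
$b = - \frac{4}{19}$ ($b = \frac{4}{37 - 56} = \frac{4}{-19} = 4 \left(- \frac{1}{19}\right) = - \frac{4}{19} \approx -0.21053$)
$L = \frac{12}{653}$ ($L = \frac{1}{\frac{5}{12} + 54} = \frac{1}{\frac{653}{12}} = \frac{12}{653} \approx 0.018377$)
$\left(\left(\left(B{\left(1 \right)} - 4\right) + L\right) + b\right) - 370 = \left(\left(\left(6 - 4\right) + \frac{12}{653}\right) - \frac{4}{19}\right) - 370 = \left(\left(2 + \frac{12}{653}\right) - \frac{4}{19}\right) - 370 = \left(\frac{1318}{653} - \frac{4}{19}\right) - 370 = \frac{22430}{12407} - 370 = - \frac{4568160}{12407}$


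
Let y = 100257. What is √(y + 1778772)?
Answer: 3*√208781 ≈ 1370.8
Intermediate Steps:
√(y + 1778772) = √(100257 + 1778772) = √1879029 = 3*√208781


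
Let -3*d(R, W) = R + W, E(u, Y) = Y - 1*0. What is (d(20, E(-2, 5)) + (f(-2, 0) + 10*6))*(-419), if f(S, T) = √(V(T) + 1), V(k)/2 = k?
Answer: -66202/3 ≈ -22067.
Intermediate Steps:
V(k) = 2*k
E(u, Y) = Y (E(u, Y) = Y + 0 = Y)
f(S, T) = √(1 + 2*T) (f(S, T) = √(2*T + 1) = √(1 + 2*T))
d(R, W) = -R/3 - W/3 (d(R, W) = -(R + W)/3 = -R/3 - W/3)
(d(20, E(-2, 5)) + (f(-2, 0) + 10*6))*(-419) = ((-⅓*20 - ⅓*5) + (√(1 + 2*0) + 10*6))*(-419) = ((-20/3 - 5/3) + (√(1 + 0) + 60))*(-419) = (-25/3 + (√1 + 60))*(-419) = (-25/3 + (1 + 60))*(-419) = (-25/3 + 61)*(-419) = (158/3)*(-419) = -66202/3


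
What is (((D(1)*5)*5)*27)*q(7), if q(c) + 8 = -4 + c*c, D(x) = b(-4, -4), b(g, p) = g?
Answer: -99900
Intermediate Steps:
D(x) = -4
q(c) = -12 + c² (q(c) = -8 + (-4 + c*c) = -8 + (-4 + c²) = -12 + c²)
(((D(1)*5)*5)*27)*q(7) = ((-4*5*5)*27)*(-12 + 7²) = (-20*5*27)*(-12 + 49) = -100*27*37 = -2700*37 = -99900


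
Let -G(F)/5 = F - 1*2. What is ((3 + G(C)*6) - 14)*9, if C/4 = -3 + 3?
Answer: 441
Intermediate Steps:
C = 0 (C = 4*(-3 + 3) = 4*0 = 0)
G(F) = 10 - 5*F (G(F) = -5*(F - 1*2) = -5*(F - 2) = -5*(-2 + F) = 10 - 5*F)
((3 + G(C)*6) - 14)*9 = ((3 + (10 - 5*0)*6) - 14)*9 = ((3 + (10 + 0)*6) - 14)*9 = ((3 + 10*6) - 14)*9 = ((3 + 60) - 14)*9 = (63 - 14)*9 = 49*9 = 441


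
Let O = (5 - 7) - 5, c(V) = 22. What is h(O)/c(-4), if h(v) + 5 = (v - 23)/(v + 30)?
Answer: -145/506 ≈ -0.28656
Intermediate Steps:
O = -7 (O = -2 - 5 = -7)
h(v) = -5 + (-23 + v)/(30 + v) (h(v) = -5 + (v - 23)/(v + 30) = -5 + (-23 + v)/(30 + v))
h(O)/c(-4) = ((-173 - 4*(-7))/(30 - 7))/22 = ((-173 + 28)/23)*(1/22) = ((1/23)*(-145))*(1/22) = -145/23*1/22 = -145/506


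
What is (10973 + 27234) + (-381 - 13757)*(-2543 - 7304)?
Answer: 139255093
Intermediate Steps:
(10973 + 27234) + (-381 - 13757)*(-2543 - 7304) = 38207 - 14138*(-9847) = 38207 + 139216886 = 139255093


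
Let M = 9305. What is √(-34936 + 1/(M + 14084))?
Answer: I*√19111575311067/23389 ≈ 186.91*I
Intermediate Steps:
√(-34936 + 1/(M + 14084)) = √(-34936 + 1/(9305 + 14084)) = √(-34936 + 1/23389) = √(-817118103/23389) = I*√19111575311067/23389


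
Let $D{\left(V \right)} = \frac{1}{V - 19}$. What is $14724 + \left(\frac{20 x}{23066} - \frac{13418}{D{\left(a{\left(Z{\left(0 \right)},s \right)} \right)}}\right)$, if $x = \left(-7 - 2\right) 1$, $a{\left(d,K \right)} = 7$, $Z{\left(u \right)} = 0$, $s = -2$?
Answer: $\frac{2026809330}{11533} \approx 1.7574 \cdot 10^{5}$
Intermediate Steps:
$x = -9$ ($x = \left(-9\right) 1 = -9$)
$D{\left(V \right)} = \frac{1}{-19 + V}$
$14724 + \left(\frac{20 x}{23066} - \frac{13418}{D{\left(a{\left(Z{\left(0 \right)},s \right)} \right)}}\right) = 14724 + \left(\frac{20 \left(-9\right)}{23066} - \frac{13418}{\frac{1}{-19 + 7}}\right) = 14724 - \left(\frac{90}{11533} + \frac{13418}{\frac{1}{-12}}\right) = 14724 - \left(\frac{90}{11533} + \frac{13418}{- \frac{1}{12}}\right) = 14724 - - \frac{1856997438}{11533} = 14724 + \left(- \frac{90}{11533} + 161016\right) = 14724 + \frac{1856997438}{11533} = \frac{2026809330}{11533}$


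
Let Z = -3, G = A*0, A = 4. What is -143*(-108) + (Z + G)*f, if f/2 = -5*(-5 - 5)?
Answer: 15144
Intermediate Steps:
f = 100 (f = 2*(-5*(-5 - 5)) = 2*(-5*(-10)) = 2*50 = 100)
G = 0 (G = 4*0 = 0)
-143*(-108) + (Z + G)*f = -143*(-108) + (-3 + 0)*100 = 15444 - 3*100 = 15444 - 300 = 15144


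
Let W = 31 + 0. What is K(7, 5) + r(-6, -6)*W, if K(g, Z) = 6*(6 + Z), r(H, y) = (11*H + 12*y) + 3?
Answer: -4119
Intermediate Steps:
r(H, y) = 3 + 11*H + 12*y
W = 31
K(g, Z) = 36 + 6*Z
K(7, 5) + r(-6, -6)*W = (36 + 6*5) + (3 + 11*(-6) + 12*(-6))*31 = (36 + 30) + (3 - 66 - 72)*31 = 66 - 135*31 = 66 - 4185 = -4119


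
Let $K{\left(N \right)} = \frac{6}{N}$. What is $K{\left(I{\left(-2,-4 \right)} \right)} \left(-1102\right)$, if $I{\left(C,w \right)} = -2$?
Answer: $3306$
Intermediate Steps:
$K{\left(I{\left(-2,-4 \right)} \right)} \left(-1102\right) = \frac{6}{-2} \left(-1102\right) = 6 \left(- \frac{1}{2}\right) \left(-1102\right) = \left(-3\right) \left(-1102\right) = 3306$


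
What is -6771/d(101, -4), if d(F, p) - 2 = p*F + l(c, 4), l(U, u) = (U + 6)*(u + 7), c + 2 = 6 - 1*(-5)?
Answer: 2257/79 ≈ 28.570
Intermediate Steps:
c = 9 (c = -2 + (6 - 1*(-5)) = -2 + (6 + 5) = -2 + 11 = 9)
l(U, u) = (6 + U)*(7 + u)
d(F, p) = 167 + F*p (d(F, p) = 2 + (p*F + (42 + 6*4 + 7*9 + 9*4)) = 2 + (F*p + (42 + 24 + 63 + 36)) = 2 + (F*p + 165) = 2 + (165 + F*p) = 167 + F*p)
-6771/d(101, -4) = -6771/(167 + 101*(-4)) = -6771/(167 - 404) = -6771/(-237) = -6771*(-1/237) = 2257/79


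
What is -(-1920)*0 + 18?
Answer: 18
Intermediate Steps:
-(-1920)*0 + 18 = -120*0 + 18 = 0 + 18 = 18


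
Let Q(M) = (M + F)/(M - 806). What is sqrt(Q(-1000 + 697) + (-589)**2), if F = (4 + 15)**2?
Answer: sqrt(426671482079)/1109 ≈ 589.00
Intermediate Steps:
F = 361 (F = 19**2 = 361)
Q(M) = (361 + M)/(-806 + M) (Q(M) = (M + 361)/(M - 806) = (361 + M)/(-806 + M))
sqrt(Q(-1000 + 697) + (-589)**2) = sqrt((361 + (-1000 + 697))/(-806 + (-1000 + 697)) + (-589)**2) = sqrt((361 - 303)/(-806 - 303) + 346921) = sqrt(58/(-1109) + 346921) = sqrt(-1/1109*58 + 346921) = sqrt(-58/1109 + 346921) = sqrt(384735331/1109) = sqrt(426671482079)/1109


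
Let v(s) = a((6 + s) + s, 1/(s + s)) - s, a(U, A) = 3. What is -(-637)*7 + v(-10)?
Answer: 4472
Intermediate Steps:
v(s) = 3 - s
-(-637)*7 + v(-10) = -(-637)*7 + (3 - 1*(-10)) = -49*(-91) + (3 + 10) = 4459 + 13 = 4472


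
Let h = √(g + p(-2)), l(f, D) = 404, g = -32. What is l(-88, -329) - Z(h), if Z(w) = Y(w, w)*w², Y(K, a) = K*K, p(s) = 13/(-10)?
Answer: -70489/100 ≈ -704.89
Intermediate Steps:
p(s) = -13/10 (p(s) = 13*(-⅒) = -13/10)
Y(K, a) = K²
h = 3*I*√370/10 (h = √(-32 - 13/10) = √(-333/10) = 3*I*√370/10 ≈ 5.7706*I)
Z(w) = w⁴ (Z(w) = w²*w² = w⁴)
l(-88, -329) - Z(h) = 404 - (3*I*√370/10)⁴ = 404 - 1*110889/100 = 404 - 110889/100 = -70489/100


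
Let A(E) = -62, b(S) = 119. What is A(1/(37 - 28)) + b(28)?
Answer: 57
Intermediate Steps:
A(1/(37 - 28)) + b(28) = -62 + 119 = 57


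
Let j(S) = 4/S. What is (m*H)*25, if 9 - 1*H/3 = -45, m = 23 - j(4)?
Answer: 89100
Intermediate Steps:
m = 22 (m = 23 - 4/4 = 23 - 1*1 = 23 - 1 = 22)
H = 162 (H = 27 - 3*(-45) = 27 + 135 = 162)
(m*H)*25 = (22*162)*25 = 3564*25 = 89100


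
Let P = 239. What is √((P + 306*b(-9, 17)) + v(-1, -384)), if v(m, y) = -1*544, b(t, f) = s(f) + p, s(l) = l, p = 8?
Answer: √7345 ≈ 85.703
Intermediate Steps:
b(t, f) = 8 + f (b(t, f) = f + 8 = 8 + f)
v(m, y) = -544
√((P + 306*b(-9, 17)) + v(-1, -384)) = √((239 + 306*(8 + 17)) - 544) = √((239 + 306*25) - 544) = √((239 + 7650) - 544) = √(7889 - 544) = √7345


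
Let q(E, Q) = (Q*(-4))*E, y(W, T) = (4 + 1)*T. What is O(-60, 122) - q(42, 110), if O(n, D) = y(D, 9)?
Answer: 18525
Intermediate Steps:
y(W, T) = 5*T
O(n, D) = 45 (O(n, D) = 5*9 = 45)
q(E, Q) = -4*E*Q (q(E, Q) = (-4*Q)*E = -4*E*Q)
O(-60, 122) - q(42, 110) = 45 - (-4)*42*110 = 45 - 1*(-18480) = 45 + 18480 = 18525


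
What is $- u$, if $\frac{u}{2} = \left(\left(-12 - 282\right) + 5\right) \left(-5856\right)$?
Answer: $-3384768$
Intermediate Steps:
$u = 3384768$ ($u = 2 \left(\left(-12 - 282\right) + 5\right) \left(-5856\right) = 2 \left(-294 + 5\right) \left(-5856\right) = 2 \left(\left(-289\right) \left(-5856\right)\right) = 2 \cdot 1692384 = 3384768$)
$- u = \left(-1\right) 3384768 = -3384768$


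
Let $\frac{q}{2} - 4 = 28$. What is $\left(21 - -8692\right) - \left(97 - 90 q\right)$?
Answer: $14376$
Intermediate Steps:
$q = 64$ ($q = 8 + 2 \cdot 28 = 8 + 56 = 64$)
$\left(21 - -8692\right) - \left(97 - 90 q\right) = \left(21 - -8692\right) - \left(97 - 5760\right) = \left(21 + 8692\right) - \left(97 - 5760\right) = 8713 - -5663 = 8713 + 5663 = 14376$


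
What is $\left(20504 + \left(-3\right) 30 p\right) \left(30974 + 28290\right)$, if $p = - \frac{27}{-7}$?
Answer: $\frac{8362031872}{7} \approx 1.1946 \cdot 10^{9}$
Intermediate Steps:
$p = \frac{27}{7}$ ($p = \left(-27\right) \left(- \frac{1}{7}\right) = \frac{27}{7} \approx 3.8571$)
$\left(20504 + \left(-3\right) 30 p\right) \left(30974 + 28290\right) = \left(20504 + \left(-3\right) 30 \cdot \frac{27}{7}\right) \left(30974 + 28290\right) = \left(20504 - \frac{2430}{7}\right) 59264 = \frac{141098}{7} \cdot 59264 = \frac{8362031872}{7}$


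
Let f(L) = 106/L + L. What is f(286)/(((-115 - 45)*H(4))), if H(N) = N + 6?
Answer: -40951/228800 ≈ -0.17898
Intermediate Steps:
H(N) = 6 + N
f(L) = L + 106/L
f(286)/(((-115 - 45)*H(4))) = (286 + 106/286)/(((-115 - 45)*(6 + 4))) = (286 + 106*(1/286))/((-160*10)) = (286 + 53/143)/(-1600) = (40951/143)*(-1/1600) = -40951/228800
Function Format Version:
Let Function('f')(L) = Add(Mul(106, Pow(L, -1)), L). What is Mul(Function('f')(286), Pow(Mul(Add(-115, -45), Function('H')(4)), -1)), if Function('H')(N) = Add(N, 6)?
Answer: Rational(-40951, 228800) ≈ -0.17898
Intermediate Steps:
Function('H')(N) = Add(6, N)
Function('f')(L) = Add(L, Mul(106, Pow(L, -1)))
Mul(Function('f')(286), Pow(Mul(Add(-115, -45), Function('H')(4)), -1)) = Mul(Add(286, Mul(106, Pow(286, -1))), Pow(Mul(Add(-115, -45), Add(6, 4)), -1)) = Mul(Add(286, Mul(106, Rational(1, 286))), Pow(Mul(-160, 10), -1)) = Mul(Add(286, Rational(53, 143)), Pow(-1600, -1)) = Mul(Rational(40951, 143), Rational(-1, 1600)) = Rational(-40951, 228800)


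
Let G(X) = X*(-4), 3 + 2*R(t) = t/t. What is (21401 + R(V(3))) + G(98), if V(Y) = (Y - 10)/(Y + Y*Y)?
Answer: 21008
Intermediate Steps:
V(Y) = (-10 + Y)/(Y + Y²)
R(t) = -1 (R(t) = -3/2 + (t/t)/2 = -3/2 + (½)*1 = -3/2 + ½ = -1)
G(X) = -4*X
(21401 + R(V(3))) + G(98) = (21401 - 1) - 4*98 = 21400 - 392 = 21008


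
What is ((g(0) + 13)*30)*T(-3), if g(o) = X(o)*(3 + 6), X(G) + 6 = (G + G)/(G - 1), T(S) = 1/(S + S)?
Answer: 205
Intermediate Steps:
T(S) = 1/(2*S)
X(G) = -6 + 2*G/(-1 + G) (X(G) = -6 + (G + G)/(G - 1) = -6 + (2*G)/(-1 + G) = -6 + 2*G/(-1 + G))
g(o) = 18*(3 - 2*o)/(-1 + o) (g(o) = (2*(3 - 2*o)/(-1 + o))*(3 + 6) = (2*(3 - 2*o)/(-1 + o))*9 = 18*(3 - 2*o)/(-1 + o))
((g(0) + 13)*30)*T(-3) = ((18*(3 - 2*0)/(-1 + 0) + 13)*30)*((½)/(-3)) = ((18*(3 + 0)/(-1) + 13)*30)*((½)*(-⅓)) = ((18*(-1)*3 + 13)*30)*(-⅙) = ((-54 + 13)*30)*(-⅙) = -41*30*(-⅙) = -1230*(-⅙) = 205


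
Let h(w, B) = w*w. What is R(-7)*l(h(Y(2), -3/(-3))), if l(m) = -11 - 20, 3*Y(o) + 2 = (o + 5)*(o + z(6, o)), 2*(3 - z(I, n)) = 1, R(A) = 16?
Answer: -496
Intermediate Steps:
z(I, n) = 5/2 (z(I, n) = 3 - ½*1 = 3 - ½ = 5/2)
Y(o) = -⅔ + (5 + o)*(5/2 + o)/3 (Y(o) = -⅔ + ((o + 5)*(o + 5/2))/3 = -⅔ + ((5 + o)*(5/2 + o))/3 = -⅔ + (5 + o)*(5/2 + o)/3)
h(w, B) = w²
l(m) = -31
R(-7)*l(h(Y(2), -3/(-3))) = 16*(-31) = -496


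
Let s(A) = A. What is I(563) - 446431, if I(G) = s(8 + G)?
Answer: -445860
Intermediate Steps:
I(G) = 8 + G
I(563) - 446431 = (8 + 563) - 446431 = 571 - 446431 = -445860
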